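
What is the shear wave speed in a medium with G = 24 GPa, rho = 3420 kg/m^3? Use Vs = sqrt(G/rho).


Convert G to Pa: G = 24e9 Pa
Compute G/rho = 24e9 / 3420 = 7017543.8596
Vs = sqrt(7017543.8596) = 2649.06 m/s

2649.06


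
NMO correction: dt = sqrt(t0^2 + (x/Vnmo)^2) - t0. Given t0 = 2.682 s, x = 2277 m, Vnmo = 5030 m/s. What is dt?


x/Vnmo = 2277/5030 = 0.452684
(x/Vnmo)^2 = 0.204923
t0^2 = 7.193124
sqrt(7.193124 + 0.204923) = 2.719935
dt = 2.719935 - 2.682 = 0.037935

0.037935


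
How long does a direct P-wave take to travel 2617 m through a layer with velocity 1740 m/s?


t = x / V
= 2617 / 1740
= 1.504 s

1.504


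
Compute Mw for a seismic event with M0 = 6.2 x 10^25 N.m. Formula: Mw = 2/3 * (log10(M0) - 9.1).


log10(M0) = log10(6.2 x 10^25) = 25.7924
Mw = 2/3 * (25.7924 - 9.1)
= 2/3 * 16.6924
= 11.13

11.13


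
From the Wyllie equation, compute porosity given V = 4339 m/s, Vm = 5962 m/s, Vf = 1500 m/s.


1/V - 1/Vm = 1/4339 - 1/5962 = 6.274e-05
1/Vf - 1/Vm = 1/1500 - 1/5962 = 0.00049894
phi = 6.274e-05 / 0.00049894 = 0.1257

0.1257


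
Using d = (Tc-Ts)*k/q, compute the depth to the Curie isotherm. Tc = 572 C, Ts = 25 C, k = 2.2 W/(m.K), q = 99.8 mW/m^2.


T_Curie - T_surf = 572 - 25 = 547 C
Convert q to W/m^2: 99.8 mW/m^2 = 0.0998 W/m^2
d = 547 * 2.2 / 0.0998 = 12058.12 m

12058.12


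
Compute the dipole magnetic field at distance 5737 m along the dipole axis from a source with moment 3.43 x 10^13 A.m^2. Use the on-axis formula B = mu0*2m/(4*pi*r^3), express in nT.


m = 3.43 x 10^13 = 34300000000000 A.m^2
2m = 68600000000000 A.m^2
r^3 = 5737^3 = 188822850553
B = (4pi*10^-7) * 68600000000000 / (4*pi * 188822850553) * 1e9
= 86205302.414504 / 2372817920508.75 * 1e9
= 36330.3487 nT

36330.3487


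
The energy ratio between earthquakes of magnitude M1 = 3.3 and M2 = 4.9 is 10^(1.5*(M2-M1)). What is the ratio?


M2 - M1 = 4.9 - 3.3 = 1.6
1.5 * 1.6 = 2.4
ratio = 10^2.4 = 251.19

251.19


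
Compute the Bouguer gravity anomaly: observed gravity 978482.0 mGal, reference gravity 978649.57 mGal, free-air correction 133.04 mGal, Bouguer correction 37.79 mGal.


BA = g_obs - g_ref + FAC - BC
= 978482.0 - 978649.57 + 133.04 - 37.79
= -72.32 mGal

-72.32


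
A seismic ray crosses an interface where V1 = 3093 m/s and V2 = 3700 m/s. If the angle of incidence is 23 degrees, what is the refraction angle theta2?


sin(theta1) = sin(23 deg) = 0.390731
sin(theta2) = V2/V1 * sin(theta1) = 3700/3093 * 0.390731 = 0.467412
theta2 = arcsin(0.467412) = 27.8664 degrees

27.8664


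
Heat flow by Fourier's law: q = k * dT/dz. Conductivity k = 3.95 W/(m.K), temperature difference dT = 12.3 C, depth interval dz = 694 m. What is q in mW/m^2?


q = k * dT / dz * 1000
= 3.95 * 12.3 / 694 * 1000
= 0.070007 * 1000
= 70.0072 mW/m^2

70.0072


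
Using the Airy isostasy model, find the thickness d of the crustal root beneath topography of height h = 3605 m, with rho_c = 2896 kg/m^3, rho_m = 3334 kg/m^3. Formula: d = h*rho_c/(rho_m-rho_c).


rho_m - rho_c = 3334 - 2896 = 438
d = 3605 * 2896 / 438
= 10440080 / 438
= 23835.8 m

23835.8


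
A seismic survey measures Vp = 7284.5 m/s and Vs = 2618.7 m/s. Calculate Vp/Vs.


Vp/Vs = 7284.5 / 2618.7
= 2.7817

2.7817


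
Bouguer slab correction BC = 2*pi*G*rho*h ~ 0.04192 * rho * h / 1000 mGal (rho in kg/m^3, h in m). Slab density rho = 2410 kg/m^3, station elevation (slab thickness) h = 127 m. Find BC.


BC = 0.04192 * rho * h / 1000
= 0.04192 * 2410 * 127 / 1000
= 12.8305 mGal

12.8305


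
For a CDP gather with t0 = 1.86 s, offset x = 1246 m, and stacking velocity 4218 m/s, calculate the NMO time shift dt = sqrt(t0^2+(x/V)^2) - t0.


x/Vnmo = 1246/4218 = 0.295401
(x/Vnmo)^2 = 0.087262
t0^2 = 3.4596
sqrt(3.4596 + 0.087262) = 1.883311
dt = 1.883311 - 1.86 = 0.023311

0.023311


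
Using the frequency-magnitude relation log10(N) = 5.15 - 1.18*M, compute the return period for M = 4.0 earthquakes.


log10(N) = 5.15 - 1.18*4.0 = 0.43
N = 10^0.43 = 2.691535
T = 1/N = 1/2.691535 = 0.3715 years

0.3715


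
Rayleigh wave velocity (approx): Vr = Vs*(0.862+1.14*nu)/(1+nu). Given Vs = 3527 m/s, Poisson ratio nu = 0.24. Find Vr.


Numerator factor = 0.862 + 1.14*0.24 = 1.1356
Denominator = 1 + 0.24 = 1.24
Vr = 3527 * 1.1356 / 1.24 = 3230.05 m/s

3230.05


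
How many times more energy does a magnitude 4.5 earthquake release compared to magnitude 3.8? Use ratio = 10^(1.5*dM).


M2 - M1 = 4.5 - 3.8 = 0.7
1.5 * 0.7 = 1.05
ratio = 10^1.05 = 11.22

11.22


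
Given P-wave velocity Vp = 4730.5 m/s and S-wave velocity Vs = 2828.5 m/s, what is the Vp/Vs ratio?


Vp/Vs = 4730.5 / 2828.5
= 1.6724

1.6724


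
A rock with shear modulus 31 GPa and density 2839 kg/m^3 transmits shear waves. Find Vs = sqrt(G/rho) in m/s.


Convert G to Pa: G = 31e9 Pa
Compute G/rho = 31e9 / 2839 = 10919337.795
Vs = sqrt(10919337.795) = 3304.44 m/s

3304.44


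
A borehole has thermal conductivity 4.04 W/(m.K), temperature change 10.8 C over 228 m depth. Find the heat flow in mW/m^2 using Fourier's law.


q = k * dT / dz * 1000
= 4.04 * 10.8 / 228 * 1000
= 0.191368 * 1000
= 191.3684 mW/m^2

191.3684


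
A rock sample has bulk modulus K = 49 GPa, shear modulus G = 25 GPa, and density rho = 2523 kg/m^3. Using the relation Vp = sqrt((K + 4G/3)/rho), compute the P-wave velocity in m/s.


First compute the effective modulus:
K + 4G/3 = 49e9 + 4*25e9/3 = 82333333333.33 Pa
Then divide by density:
82333333333.33 / 2523 = 32633108.733 Pa/(kg/m^3)
Take the square root:
Vp = sqrt(32633108.733) = 5712.54 m/s

5712.54


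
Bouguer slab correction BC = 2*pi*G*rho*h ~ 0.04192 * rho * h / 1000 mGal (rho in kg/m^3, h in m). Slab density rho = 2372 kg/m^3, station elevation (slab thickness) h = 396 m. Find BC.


BC = 0.04192 * rho * h / 1000
= 0.04192 * 2372 * 396 / 1000
= 39.376 mGal

39.376


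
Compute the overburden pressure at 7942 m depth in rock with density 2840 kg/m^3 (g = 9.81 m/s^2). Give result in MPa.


P = rho * g * z / 1e6
= 2840 * 9.81 * 7942 / 1e6
= 221267296.8 / 1e6
= 221.2673 MPa

221.2673


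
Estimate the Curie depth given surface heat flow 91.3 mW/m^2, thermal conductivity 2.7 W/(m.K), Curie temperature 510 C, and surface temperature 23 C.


T_Curie - T_surf = 510 - 23 = 487 C
Convert q to W/m^2: 91.3 mW/m^2 = 0.0913 W/m^2
d = 487 * 2.7 / 0.0913 = 14401.97 m

14401.97


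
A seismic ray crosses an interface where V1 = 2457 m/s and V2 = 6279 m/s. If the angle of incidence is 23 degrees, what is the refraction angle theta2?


sin(theta1) = sin(23 deg) = 0.390731
sin(theta2) = V2/V1 * sin(theta1) = 6279/2457 * 0.390731 = 0.998535
theta2 = arcsin(0.998535) = 86.8983 degrees

86.8983


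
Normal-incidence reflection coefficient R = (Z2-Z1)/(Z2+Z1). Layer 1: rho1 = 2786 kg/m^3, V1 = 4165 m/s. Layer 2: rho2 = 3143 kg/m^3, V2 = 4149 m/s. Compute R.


Z1 = 2786 * 4165 = 11603690
Z2 = 3143 * 4149 = 13040307
R = (13040307 - 11603690) / (13040307 + 11603690) = 1436617 / 24643997 = 0.0583

0.0583


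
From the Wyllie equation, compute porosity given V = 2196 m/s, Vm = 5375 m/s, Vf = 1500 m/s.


1/V - 1/Vm = 1/2196 - 1/5375 = 0.00026933
1/Vf - 1/Vm = 1/1500 - 1/5375 = 0.00048062
phi = 0.00026933 / 0.00048062 = 0.5604

0.5604


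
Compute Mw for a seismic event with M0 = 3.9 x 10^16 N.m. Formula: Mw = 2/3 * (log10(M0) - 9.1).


log10(M0) = log10(3.9 x 10^16) = 16.5911
Mw = 2/3 * (16.5911 - 9.1)
= 2/3 * 7.4911
= 4.99

4.99


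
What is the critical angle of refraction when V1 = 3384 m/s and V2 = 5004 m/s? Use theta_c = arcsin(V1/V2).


V1/V2 = 3384/5004 = 0.676259
theta_c = arcsin(0.676259) = 42.552 degrees

42.552


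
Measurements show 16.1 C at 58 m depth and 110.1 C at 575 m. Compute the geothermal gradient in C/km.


dT = 110.1 - 16.1 = 94.0 C
dz = 575 - 58 = 517 m
gradient = dT/dz * 1000 = 94.0/517 * 1000 = 181.8182 C/km

181.8182


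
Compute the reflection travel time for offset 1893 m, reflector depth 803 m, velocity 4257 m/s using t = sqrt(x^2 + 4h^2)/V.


x^2 + 4h^2 = 1893^2 + 4*803^2 = 3583449 + 2579236 = 6162685
sqrt(6162685) = 2482.4756
t = 2482.4756 / 4257 = 0.5832 s

0.5832


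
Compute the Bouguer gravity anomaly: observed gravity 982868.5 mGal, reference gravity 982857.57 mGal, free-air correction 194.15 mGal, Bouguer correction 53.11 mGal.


BA = g_obs - g_ref + FAC - BC
= 982868.5 - 982857.57 + 194.15 - 53.11
= 151.97 mGal

151.97


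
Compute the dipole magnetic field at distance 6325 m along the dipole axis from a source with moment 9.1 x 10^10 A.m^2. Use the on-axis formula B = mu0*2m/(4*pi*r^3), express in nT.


m = 9.1 x 10^10 = 91000000000 A.m^2
2m = 182000000000 A.m^2
r^3 = 6325^3 = 253035578125
B = (4pi*10^-7) * 182000000000 / (4*pi * 253035578125) * 1e9
= 228707.945181 / 3179738853337.38 * 1e9
= 71.9266 nT

71.9266


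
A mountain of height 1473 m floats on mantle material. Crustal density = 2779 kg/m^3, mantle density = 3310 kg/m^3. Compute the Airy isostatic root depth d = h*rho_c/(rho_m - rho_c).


rho_m - rho_c = 3310 - 2779 = 531
d = 1473 * 2779 / 531
= 4093467 / 531
= 7708.98 m

7708.98


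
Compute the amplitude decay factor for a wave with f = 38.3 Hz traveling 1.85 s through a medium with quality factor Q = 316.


pi*f*t/Q = pi*38.3*1.85/316 = 0.704423
A/A0 = exp(-0.704423) = 0.494394

0.494394


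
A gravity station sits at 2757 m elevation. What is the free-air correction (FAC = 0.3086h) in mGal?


FAC = 0.3086 * h
= 0.3086 * 2757
= 850.8102 mGal

850.8102


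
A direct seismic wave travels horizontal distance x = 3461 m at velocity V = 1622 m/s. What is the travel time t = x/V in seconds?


t = x / V
= 3461 / 1622
= 2.1338 s

2.1338


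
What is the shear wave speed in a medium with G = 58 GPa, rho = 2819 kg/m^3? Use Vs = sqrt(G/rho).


Convert G to Pa: G = 58e9 Pa
Compute G/rho = 58e9 / 2819 = 20574671.8695
Vs = sqrt(20574671.8695) = 4535.93 m/s

4535.93


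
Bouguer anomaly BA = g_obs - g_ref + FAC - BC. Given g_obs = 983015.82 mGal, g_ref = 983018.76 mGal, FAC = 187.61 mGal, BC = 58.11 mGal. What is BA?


BA = g_obs - g_ref + FAC - BC
= 983015.82 - 983018.76 + 187.61 - 58.11
= 126.56 mGal

126.56


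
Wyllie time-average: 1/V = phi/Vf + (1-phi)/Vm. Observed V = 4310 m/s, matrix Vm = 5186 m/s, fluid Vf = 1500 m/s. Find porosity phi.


1/V - 1/Vm = 1/4310 - 1/5186 = 3.919e-05
1/Vf - 1/Vm = 1/1500 - 1/5186 = 0.00047384
phi = 3.919e-05 / 0.00047384 = 0.0827

0.0827


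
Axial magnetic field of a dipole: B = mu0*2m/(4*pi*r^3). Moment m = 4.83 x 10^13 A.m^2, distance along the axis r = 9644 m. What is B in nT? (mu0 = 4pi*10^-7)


m = 4.83 x 10^13 = 48300000000000 A.m^2
2m = 96600000000000 A.m^2
r^3 = 9644^3 = 896956961984
B = (4pi*10^-7) * 96600000000000 / (4*pi * 896956961984) * 1e9
= 121391140.13471 / 11271493609420.62 * 1e9
= 10769.7475 nT

10769.7475


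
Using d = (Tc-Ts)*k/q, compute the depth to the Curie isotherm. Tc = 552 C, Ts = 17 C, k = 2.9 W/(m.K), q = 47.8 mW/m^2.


T_Curie - T_surf = 552 - 17 = 535 C
Convert q to W/m^2: 47.8 mW/m^2 = 0.0478 W/m^2
d = 535 * 2.9 / 0.0478 = 32458.16 m

32458.16


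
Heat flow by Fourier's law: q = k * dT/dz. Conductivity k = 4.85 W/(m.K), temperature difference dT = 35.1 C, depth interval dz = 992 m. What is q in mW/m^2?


q = k * dT / dz * 1000
= 4.85 * 35.1 / 992 * 1000
= 0.171608 * 1000
= 171.6079 mW/m^2

171.6079


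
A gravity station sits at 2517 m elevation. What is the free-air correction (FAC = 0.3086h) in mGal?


FAC = 0.3086 * h
= 0.3086 * 2517
= 776.7462 mGal

776.7462


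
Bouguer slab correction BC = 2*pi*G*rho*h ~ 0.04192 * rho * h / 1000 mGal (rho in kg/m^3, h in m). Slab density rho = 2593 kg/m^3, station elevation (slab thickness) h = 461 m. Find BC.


BC = 0.04192 * rho * h / 1000
= 0.04192 * 2593 * 461 / 1000
= 50.11 mGal

50.11


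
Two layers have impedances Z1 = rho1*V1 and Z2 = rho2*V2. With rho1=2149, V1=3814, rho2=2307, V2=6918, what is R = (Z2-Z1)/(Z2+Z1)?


Z1 = 2149 * 3814 = 8196286
Z2 = 2307 * 6918 = 15959826
R = (15959826 - 8196286) / (15959826 + 8196286) = 7763540 / 24156112 = 0.3214

0.3214


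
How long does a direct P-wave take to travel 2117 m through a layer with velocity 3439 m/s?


t = x / V
= 2117 / 3439
= 0.6156 s

0.6156


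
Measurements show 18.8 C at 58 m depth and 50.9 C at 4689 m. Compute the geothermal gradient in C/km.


dT = 50.9 - 18.8 = 32.1 C
dz = 4689 - 58 = 4631 m
gradient = dT/dz * 1000 = 32.1/4631 * 1000 = 6.9315 C/km

6.9315


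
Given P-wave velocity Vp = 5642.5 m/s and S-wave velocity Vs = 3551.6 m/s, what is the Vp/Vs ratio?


Vp/Vs = 5642.5 / 3551.6
= 1.5887

1.5887


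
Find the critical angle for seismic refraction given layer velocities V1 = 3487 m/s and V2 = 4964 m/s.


V1/V2 = 3487/4964 = 0.702458
theta_c = arcsin(0.702458) = 44.6245 degrees

44.6245


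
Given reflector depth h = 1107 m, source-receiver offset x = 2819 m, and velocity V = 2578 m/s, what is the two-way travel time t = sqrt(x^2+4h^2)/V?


x^2 + 4h^2 = 2819^2 + 4*1107^2 = 7946761 + 4901796 = 12848557
sqrt(12848557) = 3584.4884
t = 3584.4884 / 2578 = 1.3904 s

1.3904


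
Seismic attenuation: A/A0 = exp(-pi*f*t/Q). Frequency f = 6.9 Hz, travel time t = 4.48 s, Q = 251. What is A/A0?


pi*f*t/Q = pi*6.9*4.48/251 = 0.386904
A/A0 = exp(-0.386904) = 0.679156

0.679156


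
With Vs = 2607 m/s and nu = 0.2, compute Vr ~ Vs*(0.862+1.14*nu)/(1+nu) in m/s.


Numerator factor = 0.862 + 1.14*0.2 = 1.09
Denominator = 1 + 0.2 = 1.2
Vr = 2607 * 1.09 / 1.2 = 2368.02 m/s

2368.02


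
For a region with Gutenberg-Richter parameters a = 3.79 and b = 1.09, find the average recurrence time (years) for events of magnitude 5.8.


log10(N) = 3.79 - 1.09*5.8 = -2.532
N = 10^-2.532 = 0.002938
T = 1/N = 1/0.002938 = 340.4082 years

340.4082


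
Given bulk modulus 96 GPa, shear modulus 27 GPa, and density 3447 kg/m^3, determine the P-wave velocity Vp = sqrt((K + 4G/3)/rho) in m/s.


First compute the effective modulus:
K + 4G/3 = 96e9 + 4*27e9/3 = 132000000000.0 Pa
Then divide by density:
132000000000.0 / 3447 = 38294168.8425 Pa/(kg/m^3)
Take the square root:
Vp = sqrt(38294168.8425) = 6188.23 m/s

6188.23


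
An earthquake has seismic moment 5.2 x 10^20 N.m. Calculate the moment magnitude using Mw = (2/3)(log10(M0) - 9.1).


log10(M0) = log10(5.2 x 10^20) = 20.716
Mw = 2/3 * (20.716 - 9.1)
= 2/3 * 11.616
= 7.74

7.74


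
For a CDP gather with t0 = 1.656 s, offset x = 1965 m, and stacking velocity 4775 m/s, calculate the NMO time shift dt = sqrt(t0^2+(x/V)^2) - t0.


x/Vnmo = 1965/4775 = 0.411518
(x/Vnmo)^2 = 0.169347
t0^2 = 2.742336
sqrt(2.742336 + 0.169347) = 1.706366
dt = 1.706366 - 1.656 = 0.050366

0.050366


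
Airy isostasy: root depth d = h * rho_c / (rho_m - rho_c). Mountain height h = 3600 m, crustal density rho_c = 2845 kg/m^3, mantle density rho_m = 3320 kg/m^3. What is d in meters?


rho_m - rho_c = 3320 - 2845 = 475
d = 3600 * 2845 / 475
= 10242000 / 475
= 21562.11 m

21562.11


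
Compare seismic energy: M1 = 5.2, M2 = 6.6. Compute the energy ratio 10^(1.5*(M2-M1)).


M2 - M1 = 6.6 - 5.2 = 1.4
1.5 * 1.4 = 2.1
ratio = 10^2.1 = 125.89

125.89


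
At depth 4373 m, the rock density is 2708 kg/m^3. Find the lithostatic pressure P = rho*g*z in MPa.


P = rho * g * z / 1e6
= 2708 * 9.81 * 4373 / 1e6
= 116170844.04 / 1e6
= 116.1708 MPa

116.1708


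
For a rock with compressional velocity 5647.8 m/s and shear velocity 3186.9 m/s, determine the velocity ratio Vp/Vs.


Vp/Vs = 5647.8 / 3186.9
= 1.7722

1.7722


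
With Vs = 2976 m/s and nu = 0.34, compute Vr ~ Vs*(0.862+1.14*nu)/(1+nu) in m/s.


Numerator factor = 0.862 + 1.14*0.34 = 1.2496
Denominator = 1 + 0.34 = 1.34
Vr = 2976 * 1.2496 / 1.34 = 2775.23 m/s

2775.23


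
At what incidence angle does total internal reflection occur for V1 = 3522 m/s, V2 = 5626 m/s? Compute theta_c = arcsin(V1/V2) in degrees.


V1/V2 = 3522/5626 = 0.626022
theta_c = arcsin(0.626022) = 38.7572 degrees

38.7572


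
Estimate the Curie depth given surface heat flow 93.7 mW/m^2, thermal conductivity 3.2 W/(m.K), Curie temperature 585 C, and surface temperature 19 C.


T_Curie - T_surf = 585 - 19 = 566 C
Convert q to W/m^2: 93.7 mW/m^2 = 0.0937 W/m^2
d = 566 * 3.2 / 0.0937 = 19329.78 m

19329.78


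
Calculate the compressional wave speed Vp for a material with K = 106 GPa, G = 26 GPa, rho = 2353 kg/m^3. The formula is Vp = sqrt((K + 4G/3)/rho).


First compute the effective modulus:
K + 4G/3 = 106e9 + 4*26e9/3 = 140666666666.67 Pa
Then divide by density:
140666666666.67 / 2353 = 59781838.7874 Pa/(kg/m^3)
Take the square root:
Vp = sqrt(59781838.7874) = 7731.87 m/s

7731.87


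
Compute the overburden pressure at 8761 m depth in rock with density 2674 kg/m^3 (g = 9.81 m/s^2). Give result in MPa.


P = rho * g * z / 1e6
= 2674 * 9.81 * 8761 / 1e6
= 229818026.34 / 1e6
= 229.818 MPa

229.818


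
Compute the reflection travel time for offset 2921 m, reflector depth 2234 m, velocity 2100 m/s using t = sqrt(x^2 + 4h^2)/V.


x^2 + 4h^2 = 2921^2 + 4*2234^2 = 8532241 + 19963024 = 28495265
sqrt(28495265) = 5338.0956
t = 5338.0956 / 2100 = 2.542 s

2.542


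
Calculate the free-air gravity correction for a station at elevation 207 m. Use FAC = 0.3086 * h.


FAC = 0.3086 * h
= 0.3086 * 207
= 63.8802 mGal

63.8802


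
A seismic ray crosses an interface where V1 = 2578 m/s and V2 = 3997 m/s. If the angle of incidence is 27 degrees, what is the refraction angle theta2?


sin(theta1) = sin(27 deg) = 0.45399
sin(theta2) = V2/V1 * sin(theta1) = 3997/2578 * 0.45399 = 0.703879
theta2 = arcsin(0.703879) = 44.7391 degrees

44.7391


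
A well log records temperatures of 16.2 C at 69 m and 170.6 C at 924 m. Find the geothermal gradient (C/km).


dT = 170.6 - 16.2 = 154.4 C
dz = 924 - 69 = 855 m
gradient = dT/dz * 1000 = 154.4/855 * 1000 = 180.5848 C/km

180.5848


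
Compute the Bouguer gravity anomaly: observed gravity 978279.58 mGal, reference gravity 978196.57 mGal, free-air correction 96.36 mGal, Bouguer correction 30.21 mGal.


BA = g_obs - g_ref + FAC - BC
= 978279.58 - 978196.57 + 96.36 - 30.21
= 149.16 mGal

149.16


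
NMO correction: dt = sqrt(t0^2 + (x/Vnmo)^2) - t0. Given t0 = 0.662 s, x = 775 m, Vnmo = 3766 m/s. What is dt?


x/Vnmo = 775/3766 = 0.205789
(x/Vnmo)^2 = 0.042349
t0^2 = 0.438244
sqrt(0.438244 + 0.042349) = 0.693248
dt = 0.693248 - 0.662 = 0.031248

0.031248


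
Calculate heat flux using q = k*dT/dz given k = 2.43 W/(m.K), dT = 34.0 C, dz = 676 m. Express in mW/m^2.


q = k * dT / dz * 1000
= 2.43 * 34.0 / 676 * 1000
= 0.122219 * 1000
= 122.2189 mW/m^2

122.2189


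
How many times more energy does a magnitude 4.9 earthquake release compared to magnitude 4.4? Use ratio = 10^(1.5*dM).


M2 - M1 = 4.9 - 4.4 = 0.5
1.5 * 0.5 = 0.75
ratio = 10^0.75 = 5.62

5.62


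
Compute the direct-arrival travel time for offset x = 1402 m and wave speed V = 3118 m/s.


t = x / V
= 1402 / 3118
= 0.4496 s

0.4496


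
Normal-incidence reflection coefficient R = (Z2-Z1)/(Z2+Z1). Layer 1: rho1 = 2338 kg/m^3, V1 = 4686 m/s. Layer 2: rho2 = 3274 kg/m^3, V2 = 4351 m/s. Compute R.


Z1 = 2338 * 4686 = 10955868
Z2 = 3274 * 4351 = 14245174
R = (14245174 - 10955868) / (14245174 + 10955868) = 3289306 / 25201042 = 0.1305

0.1305


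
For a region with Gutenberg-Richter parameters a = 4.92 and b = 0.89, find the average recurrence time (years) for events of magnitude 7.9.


log10(N) = 4.92 - 0.89*7.9 = -2.111
N = 10^-2.111 = 0.007745
T = 1/N = 1/0.007745 = 129.1219 years

129.1219


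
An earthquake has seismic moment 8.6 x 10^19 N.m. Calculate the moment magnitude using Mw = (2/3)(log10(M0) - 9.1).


log10(M0) = log10(8.6 x 10^19) = 19.9345
Mw = 2/3 * (19.9345 - 9.1)
= 2/3 * 10.8345
= 7.22

7.22


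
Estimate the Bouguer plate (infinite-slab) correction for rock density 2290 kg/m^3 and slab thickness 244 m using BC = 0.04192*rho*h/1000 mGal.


BC = 0.04192 * rho * h / 1000
= 0.04192 * 2290 * 244 / 1000
= 23.4232 mGal

23.4232


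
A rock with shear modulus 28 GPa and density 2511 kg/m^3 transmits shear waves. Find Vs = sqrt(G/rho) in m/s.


Convert G to Pa: G = 28e9 Pa
Compute G/rho = 28e9 / 2511 = 11150935.8821
Vs = sqrt(11150935.8821) = 3339.3 m/s

3339.3


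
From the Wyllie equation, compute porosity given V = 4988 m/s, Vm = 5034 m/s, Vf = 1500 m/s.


1/V - 1/Vm = 1/4988 - 1/5034 = 1.83e-06
1/Vf - 1/Vm = 1/1500 - 1/5034 = 0.00046802
phi = 1.83e-06 / 0.00046802 = 0.0039

0.0039


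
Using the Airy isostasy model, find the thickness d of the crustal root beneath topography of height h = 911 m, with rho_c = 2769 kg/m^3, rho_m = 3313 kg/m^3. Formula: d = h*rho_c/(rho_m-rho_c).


rho_m - rho_c = 3313 - 2769 = 544
d = 911 * 2769 / 544
= 2522559 / 544
= 4637.06 m

4637.06


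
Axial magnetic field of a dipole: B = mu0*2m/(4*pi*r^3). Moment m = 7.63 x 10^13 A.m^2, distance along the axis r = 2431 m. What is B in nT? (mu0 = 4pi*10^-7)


m = 7.63 x 10^13 = 76300000000000 A.m^2
2m = 152600000000000 A.m^2
r^3 = 2431^3 = 14366628991
B = (4pi*10^-7) * 152600000000000 / (4*pi * 14366628991) * 1e9
= 191762815.575121 / 180536384379.9 * 1e9
= 1062183.76 nT

1062183.76


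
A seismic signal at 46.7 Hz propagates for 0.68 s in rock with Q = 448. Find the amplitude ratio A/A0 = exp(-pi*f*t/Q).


pi*f*t/Q = pi*46.7*0.68/448 = 0.222688
A/A0 = exp(-0.222688) = 0.800364

0.800364


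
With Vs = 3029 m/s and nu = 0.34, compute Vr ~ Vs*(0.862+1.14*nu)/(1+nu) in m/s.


Numerator factor = 0.862 + 1.14*0.34 = 1.2496
Denominator = 1 + 0.34 = 1.34
Vr = 3029 * 1.2496 / 1.34 = 2824.66 m/s

2824.66


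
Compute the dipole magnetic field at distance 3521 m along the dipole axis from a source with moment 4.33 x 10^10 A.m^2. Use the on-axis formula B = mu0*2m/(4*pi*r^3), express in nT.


m = 4.33 x 10^10 = 43300000000 A.m^2
2m = 86600000000 A.m^2
r^3 = 3521^3 = 43651389761
B = (4pi*10^-7) * 86600000000 / (4*pi * 43651389761) * 1e9
= 108824.76952 / 548539541568.57 * 1e9
= 198.39 nT

198.39


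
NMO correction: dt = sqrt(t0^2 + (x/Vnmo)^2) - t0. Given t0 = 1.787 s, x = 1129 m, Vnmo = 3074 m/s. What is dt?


x/Vnmo = 1129/3074 = 0.367274
(x/Vnmo)^2 = 0.13489
t0^2 = 3.193369
sqrt(3.193369 + 0.13489) = 1.824352
dt = 1.824352 - 1.787 = 0.037352

0.037352


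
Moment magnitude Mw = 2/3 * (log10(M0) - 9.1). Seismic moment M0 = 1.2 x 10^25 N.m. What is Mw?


log10(M0) = log10(1.2 x 10^25) = 25.0792
Mw = 2/3 * (25.0792 - 9.1)
= 2/3 * 15.9792
= 10.65

10.65


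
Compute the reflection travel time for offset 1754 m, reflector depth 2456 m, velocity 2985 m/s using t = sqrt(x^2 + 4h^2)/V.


x^2 + 4h^2 = 1754^2 + 4*2456^2 = 3076516 + 24127744 = 27204260
sqrt(27204260) = 5215.7703
t = 5215.7703 / 2985 = 1.7473 s

1.7473


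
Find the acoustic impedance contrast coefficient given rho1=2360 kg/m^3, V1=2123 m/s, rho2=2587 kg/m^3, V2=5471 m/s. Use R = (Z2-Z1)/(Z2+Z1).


Z1 = 2360 * 2123 = 5010280
Z2 = 2587 * 5471 = 14153477
R = (14153477 - 5010280) / (14153477 + 5010280) = 9143197 / 19163757 = 0.4771

0.4771


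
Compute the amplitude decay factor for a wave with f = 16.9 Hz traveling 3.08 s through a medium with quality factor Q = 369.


pi*f*t/Q = pi*16.9*3.08/369 = 0.44316
A/A0 = exp(-0.44316) = 0.642004

0.642004


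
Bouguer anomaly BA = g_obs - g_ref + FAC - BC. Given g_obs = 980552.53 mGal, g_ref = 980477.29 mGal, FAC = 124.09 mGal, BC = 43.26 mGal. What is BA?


BA = g_obs - g_ref + FAC - BC
= 980552.53 - 980477.29 + 124.09 - 43.26
= 156.07 mGal

156.07


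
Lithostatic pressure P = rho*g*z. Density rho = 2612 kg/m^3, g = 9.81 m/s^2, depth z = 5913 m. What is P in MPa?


P = rho * g * z / 1e6
= 2612 * 9.81 * 5913 / 1e6
= 151513056.36 / 1e6
= 151.5131 MPa

151.5131


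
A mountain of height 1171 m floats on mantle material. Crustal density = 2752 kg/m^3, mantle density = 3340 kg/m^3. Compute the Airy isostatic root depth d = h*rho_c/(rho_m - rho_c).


rho_m - rho_c = 3340 - 2752 = 588
d = 1171 * 2752 / 588
= 3222592 / 588
= 5480.6 m

5480.6


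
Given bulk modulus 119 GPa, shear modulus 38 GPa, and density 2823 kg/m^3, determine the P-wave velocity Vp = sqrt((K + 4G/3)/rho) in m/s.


First compute the effective modulus:
K + 4G/3 = 119e9 + 4*38e9/3 = 169666666666.67 Pa
Then divide by density:
169666666666.67 / 2823 = 60101546.8178 Pa/(kg/m^3)
Take the square root:
Vp = sqrt(60101546.8178) = 7752.52 m/s

7752.52


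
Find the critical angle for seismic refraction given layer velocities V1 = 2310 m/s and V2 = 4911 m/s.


V1/V2 = 2310/4911 = 0.470373
theta_c = arcsin(0.470373) = 28.0585 degrees

28.0585


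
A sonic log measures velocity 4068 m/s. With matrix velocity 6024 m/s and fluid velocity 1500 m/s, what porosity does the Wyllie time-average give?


1/V - 1/Vm = 1/4068 - 1/6024 = 7.982e-05
1/Vf - 1/Vm = 1/1500 - 1/6024 = 0.00050066
phi = 7.982e-05 / 0.00050066 = 0.1594

0.1594


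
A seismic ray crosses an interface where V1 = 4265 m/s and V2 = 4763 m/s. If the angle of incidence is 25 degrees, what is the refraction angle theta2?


sin(theta1) = sin(25 deg) = 0.422618
sin(theta2) = V2/V1 * sin(theta1) = 4763/4265 * 0.422618 = 0.471965
theta2 = arcsin(0.471965) = 28.1619 degrees

28.1619


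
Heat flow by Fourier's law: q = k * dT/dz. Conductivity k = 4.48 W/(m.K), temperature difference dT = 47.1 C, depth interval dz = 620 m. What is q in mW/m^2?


q = k * dT / dz * 1000
= 4.48 * 47.1 / 620 * 1000
= 0.340335 * 1000
= 340.3355 mW/m^2

340.3355


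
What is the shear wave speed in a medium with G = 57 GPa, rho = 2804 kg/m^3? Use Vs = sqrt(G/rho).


Convert G to Pa: G = 57e9 Pa
Compute G/rho = 57e9 / 2804 = 20328102.7104
Vs = sqrt(20328102.7104) = 4508.67 m/s

4508.67


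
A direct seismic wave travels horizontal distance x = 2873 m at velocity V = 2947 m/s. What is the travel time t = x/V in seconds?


t = x / V
= 2873 / 2947
= 0.9749 s

0.9749


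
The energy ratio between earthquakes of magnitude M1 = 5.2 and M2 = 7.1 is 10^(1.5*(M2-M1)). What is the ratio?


M2 - M1 = 7.1 - 5.2 = 1.9
1.5 * 1.9 = 2.85
ratio = 10^2.85 = 707.95

707.95


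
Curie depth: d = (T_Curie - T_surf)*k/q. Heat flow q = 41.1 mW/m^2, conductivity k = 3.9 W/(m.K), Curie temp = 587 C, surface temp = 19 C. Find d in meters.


T_Curie - T_surf = 587 - 19 = 568 C
Convert q to W/m^2: 41.1 mW/m^2 = 0.0411 W/m^2
d = 568 * 3.9 / 0.0411 = 53897.81 m

53897.81


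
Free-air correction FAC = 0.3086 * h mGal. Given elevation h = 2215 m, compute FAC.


FAC = 0.3086 * h
= 0.3086 * 2215
= 683.549 mGal

683.549


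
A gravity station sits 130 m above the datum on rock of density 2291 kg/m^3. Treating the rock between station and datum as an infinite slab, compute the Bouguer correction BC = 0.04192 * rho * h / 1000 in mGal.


BC = 0.04192 * rho * h / 1000
= 0.04192 * 2291 * 130 / 1000
= 12.485 mGal

12.485


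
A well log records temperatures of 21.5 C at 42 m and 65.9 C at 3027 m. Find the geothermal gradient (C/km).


dT = 65.9 - 21.5 = 44.4 C
dz = 3027 - 42 = 2985 m
gradient = dT/dz * 1000 = 44.4/2985 * 1000 = 14.8744 C/km

14.8744


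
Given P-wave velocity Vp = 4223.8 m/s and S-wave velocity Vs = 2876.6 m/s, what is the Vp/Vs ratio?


Vp/Vs = 4223.8 / 2876.6
= 1.4683

1.4683


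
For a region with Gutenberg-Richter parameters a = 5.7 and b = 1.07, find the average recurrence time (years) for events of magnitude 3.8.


log10(N) = 5.7 - 1.07*3.8 = 1.634
N = 10^1.634 = 43.052661
T = 1/N = 1/43.052661 = 0.0232 years

0.0232


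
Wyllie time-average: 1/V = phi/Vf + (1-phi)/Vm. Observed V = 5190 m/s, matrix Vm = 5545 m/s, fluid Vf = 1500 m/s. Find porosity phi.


1/V - 1/Vm = 1/5190 - 1/5545 = 1.234e-05
1/Vf - 1/Vm = 1/1500 - 1/5545 = 0.00048632
phi = 1.234e-05 / 0.00048632 = 0.0254

0.0254


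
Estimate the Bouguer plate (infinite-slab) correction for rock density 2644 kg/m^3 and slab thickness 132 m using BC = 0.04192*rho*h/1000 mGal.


BC = 0.04192 * rho * h / 1000
= 0.04192 * 2644 * 132 / 1000
= 14.6304 mGal

14.6304


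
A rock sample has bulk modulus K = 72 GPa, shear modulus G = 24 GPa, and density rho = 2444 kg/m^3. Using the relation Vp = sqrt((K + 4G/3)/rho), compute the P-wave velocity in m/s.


First compute the effective modulus:
K + 4G/3 = 72e9 + 4*24e9/3 = 104000000000.0 Pa
Then divide by density:
104000000000.0 / 2444 = 42553191.4894 Pa/(kg/m^3)
Take the square root:
Vp = sqrt(42553191.4894) = 6523.28 m/s

6523.28


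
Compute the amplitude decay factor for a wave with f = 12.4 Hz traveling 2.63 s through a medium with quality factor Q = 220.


pi*f*t/Q = pi*12.4*2.63/220 = 0.465698
A/A0 = exp(-0.465698) = 0.627697

0.627697


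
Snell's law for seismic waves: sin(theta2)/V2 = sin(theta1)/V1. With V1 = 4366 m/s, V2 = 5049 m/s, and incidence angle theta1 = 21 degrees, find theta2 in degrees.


sin(theta1) = sin(21 deg) = 0.358368
sin(theta2) = V2/V1 * sin(theta1) = 5049/4366 * 0.358368 = 0.41443
theta2 = arcsin(0.41443) = 24.4834 degrees

24.4834


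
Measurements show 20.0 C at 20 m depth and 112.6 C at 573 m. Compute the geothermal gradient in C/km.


dT = 112.6 - 20.0 = 92.6 C
dz = 573 - 20 = 553 m
gradient = dT/dz * 1000 = 92.6/553 * 1000 = 167.4503 C/km

167.4503


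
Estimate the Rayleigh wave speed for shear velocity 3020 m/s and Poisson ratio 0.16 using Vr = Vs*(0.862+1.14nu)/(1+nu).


Numerator factor = 0.862 + 1.14*0.16 = 1.0444
Denominator = 1 + 0.16 = 1.16
Vr = 3020 * 1.0444 / 1.16 = 2719.04 m/s

2719.04


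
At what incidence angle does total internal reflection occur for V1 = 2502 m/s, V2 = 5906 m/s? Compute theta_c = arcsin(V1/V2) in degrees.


V1/V2 = 2502/5906 = 0.423637
theta_c = arcsin(0.423637) = 25.0644 degrees

25.0644


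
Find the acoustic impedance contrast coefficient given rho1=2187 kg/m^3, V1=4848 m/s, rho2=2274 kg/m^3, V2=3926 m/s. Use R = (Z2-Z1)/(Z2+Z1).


Z1 = 2187 * 4848 = 10602576
Z2 = 2274 * 3926 = 8927724
R = (8927724 - 10602576) / (8927724 + 10602576) = -1674852 / 19530300 = -0.0858

-0.0858


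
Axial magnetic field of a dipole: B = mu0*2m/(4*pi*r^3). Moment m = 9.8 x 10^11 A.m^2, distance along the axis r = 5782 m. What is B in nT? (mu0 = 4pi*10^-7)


m = 9.8 x 10^11 = 980000000000 A.m^2
2m = 1960000000000 A.m^2
r^3 = 5782^3 = 193301071768
B = (4pi*10^-7) * 1960000000000 / (4*pi * 193301071768) * 1e9
= 2463008.640414 / 2429092907989.53 * 1e9
= 1013.9623 nT

1013.9623


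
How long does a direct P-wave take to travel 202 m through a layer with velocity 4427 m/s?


t = x / V
= 202 / 4427
= 0.0456 s

0.0456


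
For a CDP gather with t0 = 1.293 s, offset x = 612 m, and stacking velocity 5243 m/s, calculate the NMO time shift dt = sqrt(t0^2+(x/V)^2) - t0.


x/Vnmo = 612/5243 = 0.116727
(x/Vnmo)^2 = 0.013625
t0^2 = 1.671849
sqrt(1.671849 + 0.013625) = 1.298258
dt = 1.298258 - 1.293 = 0.005258

0.005258


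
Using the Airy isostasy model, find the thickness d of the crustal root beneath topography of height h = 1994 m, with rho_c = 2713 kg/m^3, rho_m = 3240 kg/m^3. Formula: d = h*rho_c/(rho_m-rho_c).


rho_m - rho_c = 3240 - 2713 = 527
d = 1994 * 2713 / 527
= 5409722 / 527
= 10265.13 m

10265.13


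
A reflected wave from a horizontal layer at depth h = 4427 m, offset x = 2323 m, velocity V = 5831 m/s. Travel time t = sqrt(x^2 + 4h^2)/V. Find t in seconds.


x^2 + 4h^2 = 2323^2 + 4*4427^2 = 5396329 + 78393316 = 83789645
sqrt(83789645) = 9153.6684
t = 9153.6684 / 5831 = 1.5698 s

1.5698


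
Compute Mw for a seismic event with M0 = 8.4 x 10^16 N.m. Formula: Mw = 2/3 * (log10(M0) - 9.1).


log10(M0) = log10(8.4 x 10^16) = 16.9243
Mw = 2/3 * (16.9243 - 9.1)
= 2/3 * 7.8243
= 5.22

5.22


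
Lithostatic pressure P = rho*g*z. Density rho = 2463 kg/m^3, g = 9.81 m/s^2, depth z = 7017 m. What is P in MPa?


P = rho * g * z / 1e6
= 2463 * 9.81 * 7017 / 1e6
= 169544964.51 / 1e6
= 169.545 MPa

169.545


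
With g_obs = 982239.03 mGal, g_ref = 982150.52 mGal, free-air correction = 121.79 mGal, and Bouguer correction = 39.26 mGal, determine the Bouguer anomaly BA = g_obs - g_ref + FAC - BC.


BA = g_obs - g_ref + FAC - BC
= 982239.03 - 982150.52 + 121.79 - 39.26
= 171.04 mGal

171.04


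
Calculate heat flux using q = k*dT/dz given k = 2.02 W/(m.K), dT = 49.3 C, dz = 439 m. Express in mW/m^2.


q = k * dT / dz * 1000
= 2.02 * 49.3 / 439 * 1000
= 0.226847 * 1000
= 226.8474 mW/m^2

226.8474


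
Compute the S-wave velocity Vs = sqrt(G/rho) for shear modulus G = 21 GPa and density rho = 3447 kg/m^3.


Convert G to Pa: G = 21e9 Pa
Compute G/rho = 21e9 / 3447 = 6092254.134
Vs = sqrt(6092254.134) = 2468.25 m/s

2468.25


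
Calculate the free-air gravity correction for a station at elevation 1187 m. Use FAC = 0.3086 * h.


FAC = 0.3086 * h
= 0.3086 * 1187
= 366.3082 mGal

366.3082


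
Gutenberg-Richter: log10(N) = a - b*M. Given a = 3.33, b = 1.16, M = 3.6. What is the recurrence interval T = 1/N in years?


log10(N) = 3.33 - 1.16*3.6 = -0.846
N = 10^-0.846 = 0.142561
T = 1/N = 1/0.142561 = 7.0146 years

7.0146


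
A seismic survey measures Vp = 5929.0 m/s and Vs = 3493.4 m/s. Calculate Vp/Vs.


Vp/Vs = 5929.0 / 3493.4
= 1.6972

1.6972


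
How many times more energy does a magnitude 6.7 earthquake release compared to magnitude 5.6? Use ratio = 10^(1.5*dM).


M2 - M1 = 6.7 - 5.6 = 1.1
1.5 * 1.1 = 1.65
ratio = 10^1.65 = 44.67

44.67


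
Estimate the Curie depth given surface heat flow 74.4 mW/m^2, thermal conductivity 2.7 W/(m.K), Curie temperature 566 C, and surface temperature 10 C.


T_Curie - T_surf = 566 - 10 = 556 C
Convert q to W/m^2: 74.4 mW/m^2 = 0.0744 W/m^2
d = 556 * 2.7 / 0.0744 = 20177.42 m

20177.42


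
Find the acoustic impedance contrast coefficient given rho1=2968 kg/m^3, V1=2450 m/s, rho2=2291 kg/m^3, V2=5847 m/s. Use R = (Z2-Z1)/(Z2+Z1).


Z1 = 2968 * 2450 = 7271600
Z2 = 2291 * 5847 = 13395477
R = (13395477 - 7271600) / (13395477 + 7271600) = 6123877 / 20667077 = 0.2963

0.2963


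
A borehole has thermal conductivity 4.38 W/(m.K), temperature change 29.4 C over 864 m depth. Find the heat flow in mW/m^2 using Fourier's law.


q = k * dT / dz * 1000
= 4.38 * 29.4 / 864 * 1000
= 0.149042 * 1000
= 149.0417 mW/m^2

149.0417


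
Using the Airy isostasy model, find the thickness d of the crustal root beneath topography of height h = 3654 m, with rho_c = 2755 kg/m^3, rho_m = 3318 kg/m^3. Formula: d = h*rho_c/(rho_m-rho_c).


rho_m - rho_c = 3318 - 2755 = 563
d = 3654 * 2755 / 563
= 10066770 / 563
= 17880.59 m

17880.59


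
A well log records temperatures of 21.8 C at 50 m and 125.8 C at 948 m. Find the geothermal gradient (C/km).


dT = 125.8 - 21.8 = 104.0 C
dz = 948 - 50 = 898 m
gradient = dT/dz * 1000 = 104.0/898 * 1000 = 115.8129 C/km

115.8129


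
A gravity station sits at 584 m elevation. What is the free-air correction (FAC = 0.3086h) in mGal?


FAC = 0.3086 * h
= 0.3086 * 584
= 180.2224 mGal

180.2224


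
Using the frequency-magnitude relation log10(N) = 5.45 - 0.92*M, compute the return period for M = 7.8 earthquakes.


log10(N) = 5.45 - 0.92*7.8 = -1.726
N = 10^-1.726 = 0.018793
T = 1/N = 1/0.018793 = 53.2108 years

53.2108


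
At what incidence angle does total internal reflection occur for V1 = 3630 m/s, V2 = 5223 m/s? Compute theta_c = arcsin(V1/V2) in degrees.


V1/V2 = 3630/5223 = 0.695003
theta_c = arcsin(0.695003) = 44.0274 degrees

44.0274


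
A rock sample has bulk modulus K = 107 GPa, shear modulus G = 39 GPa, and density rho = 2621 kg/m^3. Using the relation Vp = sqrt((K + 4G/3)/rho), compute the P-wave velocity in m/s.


First compute the effective modulus:
K + 4G/3 = 107e9 + 4*39e9/3 = 159000000000.0 Pa
Then divide by density:
159000000000.0 / 2621 = 60663868.7524 Pa/(kg/m^3)
Take the square root:
Vp = sqrt(60663868.7524) = 7788.7 m/s

7788.7


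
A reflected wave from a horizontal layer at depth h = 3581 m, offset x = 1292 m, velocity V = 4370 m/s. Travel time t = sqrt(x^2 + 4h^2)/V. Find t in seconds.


x^2 + 4h^2 = 1292^2 + 4*3581^2 = 1669264 + 51294244 = 52963508
sqrt(52963508) = 7277.6032
t = 7277.6032 / 4370 = 1.6654 s

1.6654


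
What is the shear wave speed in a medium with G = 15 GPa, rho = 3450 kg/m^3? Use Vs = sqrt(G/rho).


Convert G to Pa: G = 15e9 Pa
Compute G/rho = 15e9 / 3450 = 4347826.087
Vs = sqrt(4347826.087) = 2085.14 m/s

2085.14


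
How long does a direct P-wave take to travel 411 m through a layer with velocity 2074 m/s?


t = x / V
= 411 / 2074
= 0.1982 s

0.1982


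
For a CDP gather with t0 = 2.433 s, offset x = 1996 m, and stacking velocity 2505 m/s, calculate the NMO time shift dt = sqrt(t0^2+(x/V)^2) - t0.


x/Vnmo = 1996/2505 = 0.796806
(x/Vnmo)^2 = 0.6349
t0^2 = 5.919489
sqrt(5.919489 + 0.6349) = 2.560154
dt = 2.560154 - 2.433 = 0.127154

0.127154


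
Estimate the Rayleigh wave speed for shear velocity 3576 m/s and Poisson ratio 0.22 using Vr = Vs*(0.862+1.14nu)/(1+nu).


Numerator factor = 0.862 + 1.14*0.22 = 1.1128
Denominator = 1 + 0.22 = 1.22
Vr = 3576 * 1.1128 / 1.22 = 3261.78 m/s

3261.78


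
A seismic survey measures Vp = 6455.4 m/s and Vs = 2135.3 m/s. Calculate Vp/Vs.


Vp/Vs = 6455.4 / 2135.3
= 3.0232

3.0232


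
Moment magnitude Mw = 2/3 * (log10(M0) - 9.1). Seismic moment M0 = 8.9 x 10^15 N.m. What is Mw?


log10(M0) = log10(8.9 x 10^15) = 15.9494
Mw = 2/3 * (15.9494 - 9.1)
= 2/3 * 6.8494
= 4.57

4.57


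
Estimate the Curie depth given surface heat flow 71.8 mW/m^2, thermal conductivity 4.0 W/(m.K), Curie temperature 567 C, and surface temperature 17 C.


T_Curie - T_surf = 567 - 17 = 550 C
Convert q to W/m^2: 71.8 mW/m^2 = 0.0718 W/m^2
d = 550 * 4.0 / 0.0718 = 30640.67 m

30640.67


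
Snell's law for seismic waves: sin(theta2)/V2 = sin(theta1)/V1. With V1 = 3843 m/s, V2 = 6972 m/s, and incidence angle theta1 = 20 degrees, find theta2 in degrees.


sin(theta1) = sin(20 deg) = 0.34202
sin(theta2) = V2/V1 * sin(theta1) = 6972/3843 * 0.34202 = 0.620496
theta2 = arcsin(0.620496) = 38.3523 degrees

38.3523


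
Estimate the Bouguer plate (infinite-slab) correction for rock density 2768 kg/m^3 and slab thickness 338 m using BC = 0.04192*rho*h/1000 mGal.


BC = 0.04192 * rho * h / 1000
= 0.04192 * 2768 * 338 / 1000
= 39.2197 mGal

39.2197


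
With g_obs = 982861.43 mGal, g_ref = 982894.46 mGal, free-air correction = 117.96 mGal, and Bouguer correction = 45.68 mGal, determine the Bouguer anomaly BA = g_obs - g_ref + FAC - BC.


BA = g_obs - g_ref + FAC - BC
= 982861.43 - 982894.46 + 117.96 - 45.68
= 39.25 mGal

39.25


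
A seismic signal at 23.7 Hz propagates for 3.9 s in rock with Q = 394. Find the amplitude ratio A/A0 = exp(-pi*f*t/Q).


pi*f*t/Q = pi*23.7*3.9/394 = 0.736998
A/A0 = exp(-0.736998) = 0.478548

0.478548


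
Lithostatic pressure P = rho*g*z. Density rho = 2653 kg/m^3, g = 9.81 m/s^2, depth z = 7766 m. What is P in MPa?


P = rho * g * z / 1e6
= 2653 * 9.81 * 7766 / 1e6
= 202117372.38 / 1e6
= 202.1174 MPa

202.1174


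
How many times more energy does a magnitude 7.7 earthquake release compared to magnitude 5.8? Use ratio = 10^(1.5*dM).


M2 - M1 = 7.7 - 5.8 = 1.9
1.5 * 1.9 = 2.85
ratio = 10^2.85 = 707.95

707.95


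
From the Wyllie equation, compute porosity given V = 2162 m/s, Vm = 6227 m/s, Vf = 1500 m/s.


1/V - 1/Vm = 1/2162 - 1/6227 = 0.00030194
1/Vf - 1/Vm = 1/1500 - 1/6227 = 0.00050608
phi = 0.00030194 / 0.00050608 = 0.5966

0.5966


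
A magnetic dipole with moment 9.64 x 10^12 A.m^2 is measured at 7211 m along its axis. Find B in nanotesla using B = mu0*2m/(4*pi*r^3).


m = 9.64 x 10^12 = 9640000000000 A.m^2
2m = 19280000000000 A.m^2
r^3 = 7211^3 = 374961334931
B = (4pi*10^-7) * 19280000000000 / (4*pi * 374961334931) * 1e9
= 24227962.544484 / 4711903100797.81 * 1e9
= 5141.8635 nT

5141.8635
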